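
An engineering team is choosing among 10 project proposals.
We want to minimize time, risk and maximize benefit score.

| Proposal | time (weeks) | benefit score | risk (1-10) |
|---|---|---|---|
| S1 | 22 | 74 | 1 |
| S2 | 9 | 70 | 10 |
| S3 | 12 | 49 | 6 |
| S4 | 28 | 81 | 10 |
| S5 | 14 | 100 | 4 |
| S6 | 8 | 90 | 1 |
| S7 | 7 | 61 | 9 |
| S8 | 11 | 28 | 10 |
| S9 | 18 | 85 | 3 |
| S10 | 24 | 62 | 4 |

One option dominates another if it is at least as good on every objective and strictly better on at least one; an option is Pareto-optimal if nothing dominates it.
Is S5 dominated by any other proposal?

S1: worse on time (22 vs 14).
S2: worse on benefit score (70 vs 100).
S3: worse on benefit score (49 vs 100).
S4: worse on time (28 vs 14).
S6: worse on benefit score (90 vs 100).
S7: worse on benefit score (61 vs 100).
S8: worse on benefit score (28 vs 100).
S9: worse on time (18 vs 14).
S10: worse on time (24 vs 14).
No option is at least as good as S5 on every objective and strictly better on one.

No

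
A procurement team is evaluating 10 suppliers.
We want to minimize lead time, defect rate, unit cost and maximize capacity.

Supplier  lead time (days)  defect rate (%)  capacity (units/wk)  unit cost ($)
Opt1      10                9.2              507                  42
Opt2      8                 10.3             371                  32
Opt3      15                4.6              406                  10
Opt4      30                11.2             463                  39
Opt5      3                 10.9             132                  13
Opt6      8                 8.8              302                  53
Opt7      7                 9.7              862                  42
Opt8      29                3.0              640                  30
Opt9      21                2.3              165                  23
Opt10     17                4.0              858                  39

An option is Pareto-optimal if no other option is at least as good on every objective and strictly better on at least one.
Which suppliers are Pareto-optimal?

Opt1, Opt2, Opt3, Opt5, Opt6, Opt7, Opt8, Opt9, Opt10

Opt1: not dominated.
Opt2: not dominated.
Opt3: not dominated (best unit cost).
Opt4: dominated by Opt8 (lead time 29≤30, defect rate 3.0≤11.2, capacity 640≥463, unit cost 30≤39).
Opt5: not dominated (best lead time).
Opt6: not dominated.
Opt7: not dominated (best capacity).
Opt8: not dominated.
Opt9: not dominated (best defect rate).
Opt10: not dominated.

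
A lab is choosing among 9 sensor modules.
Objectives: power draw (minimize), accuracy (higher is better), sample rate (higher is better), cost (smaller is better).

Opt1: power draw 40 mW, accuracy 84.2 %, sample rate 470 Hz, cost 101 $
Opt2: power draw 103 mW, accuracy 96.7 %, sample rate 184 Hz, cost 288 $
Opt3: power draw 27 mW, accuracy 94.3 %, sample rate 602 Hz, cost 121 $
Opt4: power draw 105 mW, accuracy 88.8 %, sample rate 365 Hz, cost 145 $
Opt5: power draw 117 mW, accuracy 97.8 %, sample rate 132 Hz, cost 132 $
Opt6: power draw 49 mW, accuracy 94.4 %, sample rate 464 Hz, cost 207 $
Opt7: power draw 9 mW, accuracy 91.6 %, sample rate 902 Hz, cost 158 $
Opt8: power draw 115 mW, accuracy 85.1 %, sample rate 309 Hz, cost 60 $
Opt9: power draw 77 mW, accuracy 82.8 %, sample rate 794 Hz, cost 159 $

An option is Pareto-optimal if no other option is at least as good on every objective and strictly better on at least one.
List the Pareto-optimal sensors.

Opt1: not dominated.
Opt2: not dominated.
Opt3: not dominated.
Opt4: dominated by Opt3 (power draw 27≤105, accuracy 94.3≥88.8, sample rate 602≥365, cost 121≤145).
Opt5: not dominated (best accuracy).
Opt6: not dominated.
Opt7: not dominated (best power draw).
Opt8: not dominated (best cost).
Opt9: dominated by Opt7 (power draw 9≤77, accuracy 91.6≥82.8, sample rate 902≥794, cost 158≤159).

Opt1, Opt2, Opt3, Opt5, Opt6, Opt7, Opt8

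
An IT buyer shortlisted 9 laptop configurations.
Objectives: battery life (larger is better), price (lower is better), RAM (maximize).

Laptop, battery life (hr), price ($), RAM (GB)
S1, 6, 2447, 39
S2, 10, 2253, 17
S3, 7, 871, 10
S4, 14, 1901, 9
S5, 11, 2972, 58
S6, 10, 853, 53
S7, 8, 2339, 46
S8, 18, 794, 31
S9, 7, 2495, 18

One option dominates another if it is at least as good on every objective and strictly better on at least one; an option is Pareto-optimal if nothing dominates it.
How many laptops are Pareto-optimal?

3

S1: dominated by S6 (battery life 10≥6, price 853≤2447, RAM 53≥39).
S2: dominated by S6 (battery life 10≥10, price 853≤2253, RAM 53≥17).
S3: dominated by S6 (battery life 10≥7, price 853≤871, RAM 53≥10).
S4: dominated by S8 (battery life 18≥14, price 794≤1901, RAM 31≥9).
S5: not dominated (best RAM).
S6: not dominated.
S7: dominated by S6 (battery life 10≥8, price 853≤2339, RAM 53≥46).
S8: not dominated (best battery life).
S9: dominated by S6 (battery life 10≥7, price 853≤2495, RAM 53≥18).
Pareto-optimal: S5, S6, S8 → 3.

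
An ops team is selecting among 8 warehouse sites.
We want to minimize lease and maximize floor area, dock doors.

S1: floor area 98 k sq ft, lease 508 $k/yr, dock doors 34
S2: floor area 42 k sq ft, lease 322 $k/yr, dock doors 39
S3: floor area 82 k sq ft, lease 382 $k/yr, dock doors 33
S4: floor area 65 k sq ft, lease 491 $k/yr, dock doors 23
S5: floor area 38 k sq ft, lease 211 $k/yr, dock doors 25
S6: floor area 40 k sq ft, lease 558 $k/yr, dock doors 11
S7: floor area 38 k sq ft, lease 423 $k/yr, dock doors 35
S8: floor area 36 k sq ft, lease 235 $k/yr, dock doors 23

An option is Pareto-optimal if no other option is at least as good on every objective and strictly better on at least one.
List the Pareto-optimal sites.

S1, S2, S3, S5

S1: not dominated (best floor area).
S2: not dominated (best dock doors).
S3: not dominated.
S4: dominated by S3 (floor area 82≥65, lease 382≤491, dock doors 33≥23).
S5: not dominated (best lease).
S6: dominated by S1 (floor area 98≥40, lease 508≤558, dock doors 34≥11).
S7: dominated by S2 (floor area 42≥38, lease 322≤423, dock doors 39≥35).
S8: dominated by S5 (floor area 38≥36, lease 211≤235, dock doors 25≥23).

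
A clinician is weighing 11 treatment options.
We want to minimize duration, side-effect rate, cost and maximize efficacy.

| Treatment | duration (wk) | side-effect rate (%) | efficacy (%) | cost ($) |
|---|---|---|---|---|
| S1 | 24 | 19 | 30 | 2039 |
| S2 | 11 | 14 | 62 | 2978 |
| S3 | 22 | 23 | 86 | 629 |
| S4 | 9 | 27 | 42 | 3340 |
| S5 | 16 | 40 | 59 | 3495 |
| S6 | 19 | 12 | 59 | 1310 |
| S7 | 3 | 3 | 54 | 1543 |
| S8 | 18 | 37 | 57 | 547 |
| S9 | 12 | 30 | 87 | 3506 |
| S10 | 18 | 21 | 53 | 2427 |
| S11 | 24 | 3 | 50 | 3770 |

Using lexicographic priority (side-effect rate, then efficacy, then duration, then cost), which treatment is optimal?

First minimize side-effect rate: best is 3, kept {S7, S11}.
Then maximize efficacy: best is 54, kept {S7}.

S7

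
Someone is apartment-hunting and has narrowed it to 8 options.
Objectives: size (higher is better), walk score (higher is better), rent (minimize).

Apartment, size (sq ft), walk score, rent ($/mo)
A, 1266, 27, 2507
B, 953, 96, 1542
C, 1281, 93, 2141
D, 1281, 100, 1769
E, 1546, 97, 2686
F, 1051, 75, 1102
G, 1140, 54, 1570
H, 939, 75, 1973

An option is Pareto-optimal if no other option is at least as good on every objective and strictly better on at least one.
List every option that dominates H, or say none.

B, D, F

B: size 953≥939, walk score 96≥75, rent 1542≤1973 — dominates H.
D: size 1281≥939, walk score 100≥75, rent 1769≤1973 — dominates H.
F: size 1051≥939, walk score 75≥75, rent 1102≤1973 — dominates H.
Others (A, C, E, G) are each worse than H on at least one objective.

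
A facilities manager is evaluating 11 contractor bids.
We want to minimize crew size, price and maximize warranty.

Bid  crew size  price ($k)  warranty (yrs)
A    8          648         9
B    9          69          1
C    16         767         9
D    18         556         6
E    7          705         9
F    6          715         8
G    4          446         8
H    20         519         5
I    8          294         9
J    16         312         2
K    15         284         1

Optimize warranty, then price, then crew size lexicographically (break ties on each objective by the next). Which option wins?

I

First maximize warranty: best is 9, kept {A, C, E, I}.
Then minimize price: best is 294, kept {I}.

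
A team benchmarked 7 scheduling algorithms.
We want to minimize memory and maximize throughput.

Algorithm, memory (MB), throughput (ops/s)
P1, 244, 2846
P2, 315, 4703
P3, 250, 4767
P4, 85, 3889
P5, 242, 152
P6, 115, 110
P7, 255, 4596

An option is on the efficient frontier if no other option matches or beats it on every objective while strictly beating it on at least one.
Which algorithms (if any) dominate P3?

none

P1: worse on throughput (2846 vs 4767).
P2: worse on memory (315 vs 250).
P4: worse on throughput (3889 vs 4767).
P5: worse on throughput (152 vs 4767).
P6: worse on throughput (110 vs 4767).
P7: worse on memory (255 vs 250).
No option dominates P3.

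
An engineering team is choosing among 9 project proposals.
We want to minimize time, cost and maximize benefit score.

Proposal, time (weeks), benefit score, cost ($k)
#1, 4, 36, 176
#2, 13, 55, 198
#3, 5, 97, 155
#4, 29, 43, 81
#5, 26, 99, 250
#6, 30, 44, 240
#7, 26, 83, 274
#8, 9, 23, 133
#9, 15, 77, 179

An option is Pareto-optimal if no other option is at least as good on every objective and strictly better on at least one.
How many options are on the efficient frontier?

5

#1: not dominated (best time).
#2: dominated by #3 (time 5≤13, benefit score 97≥55, cost 155≤198).
#3: not dominated.
#4: not dominated (best cost).
#5: not dominated (best benefit score).
#6: dominated by #2 (time 13≤30, benefit score 55≥44, cost 198≤240).
#7: dominated by #3 (time 5≤26, benefit score 97≥83, cost 155≤274).
#8: not dominated.
#9: dominated by #3 (time 5≤15, benefit score 97≥77, cost 155≤179).
Pareto-optimal: #1, #3, #4, #5, #8 → 5.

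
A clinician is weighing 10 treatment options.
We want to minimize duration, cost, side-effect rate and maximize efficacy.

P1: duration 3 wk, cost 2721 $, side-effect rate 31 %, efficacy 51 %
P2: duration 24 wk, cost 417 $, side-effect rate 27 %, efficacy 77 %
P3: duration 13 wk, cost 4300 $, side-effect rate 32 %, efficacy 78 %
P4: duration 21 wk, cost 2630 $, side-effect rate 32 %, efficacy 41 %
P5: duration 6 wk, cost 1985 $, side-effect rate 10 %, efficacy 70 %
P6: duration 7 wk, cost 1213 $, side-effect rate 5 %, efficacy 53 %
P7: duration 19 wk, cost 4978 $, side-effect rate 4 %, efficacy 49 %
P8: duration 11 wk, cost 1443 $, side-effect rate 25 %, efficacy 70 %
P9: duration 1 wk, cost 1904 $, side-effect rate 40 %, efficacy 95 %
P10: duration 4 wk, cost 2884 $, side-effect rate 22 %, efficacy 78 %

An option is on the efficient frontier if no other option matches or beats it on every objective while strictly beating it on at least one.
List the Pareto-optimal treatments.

P1, P2, P5, P6, P7, P8, P9, P10

P1: not dominated.
P2: not dominated (best cost).
P3: dominated by P10 (duration 4≤13, cost 2884≤4300, side-effect rate 22≤32, efficacy 78≥78).
P4: dominated by P5 (duration 6≤21, cost 1985≤2630, side-effect rate 10≤32, efficacy 70≥41).
P5: not dominated.
P6: not dominated.
P7: not dominated (best side-effect rate).
P8: not dominated.
P9: not dominated (best duration).
P10: not dominated.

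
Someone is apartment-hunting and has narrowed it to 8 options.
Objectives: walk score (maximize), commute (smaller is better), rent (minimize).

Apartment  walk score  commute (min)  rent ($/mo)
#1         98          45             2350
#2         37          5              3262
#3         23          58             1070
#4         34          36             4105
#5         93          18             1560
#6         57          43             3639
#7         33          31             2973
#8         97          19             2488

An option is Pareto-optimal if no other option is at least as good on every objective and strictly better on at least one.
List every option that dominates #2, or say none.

none

#1: worse on commute (45 vs 5).
#3: worse on walk score (23 vs 37).
#4: worse on walk score (34 vs 37).
#5: worse on commute (18 vs 5).
#6: worse on commute (43 vs 5).
#7: worse on walk score (33 vs 37).
#8: worse on commute (19 vs 5).
No option dominates #2.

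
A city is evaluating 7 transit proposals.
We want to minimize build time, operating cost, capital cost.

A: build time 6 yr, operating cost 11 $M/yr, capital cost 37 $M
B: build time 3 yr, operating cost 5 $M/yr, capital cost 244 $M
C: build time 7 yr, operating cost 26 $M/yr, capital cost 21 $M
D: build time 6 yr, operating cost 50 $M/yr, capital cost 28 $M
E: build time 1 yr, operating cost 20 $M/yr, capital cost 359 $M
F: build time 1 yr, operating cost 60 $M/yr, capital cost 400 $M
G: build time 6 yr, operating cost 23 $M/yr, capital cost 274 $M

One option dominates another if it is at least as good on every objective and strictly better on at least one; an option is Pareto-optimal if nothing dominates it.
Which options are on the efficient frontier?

A: not dominated.
B: not dominated (best operating cost).
C: not dominated (best capital cost).
D: not dominated.
E: not dominated.
F: dominated by E (build time 1≤1, operating cost 20≤60, capital cost 359≤400).
G: dominated by A (build time 6≤6, operating cost 11≤23, capital cost 37≤274).

A, B, C, D, E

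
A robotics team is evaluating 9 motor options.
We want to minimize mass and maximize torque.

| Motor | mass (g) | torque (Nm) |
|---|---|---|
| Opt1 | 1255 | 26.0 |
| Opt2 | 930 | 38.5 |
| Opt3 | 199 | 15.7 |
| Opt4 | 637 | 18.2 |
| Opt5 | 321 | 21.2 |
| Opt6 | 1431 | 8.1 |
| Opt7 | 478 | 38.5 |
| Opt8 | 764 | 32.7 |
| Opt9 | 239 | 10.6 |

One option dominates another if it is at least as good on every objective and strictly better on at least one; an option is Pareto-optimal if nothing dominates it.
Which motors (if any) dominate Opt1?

Opt2, Opt7, Opt8

Opt2: mass 930≤1255, torque 38.5≥26.0 — dominates Opt1.
Opt7: mass 478≤1255, torque 38.5≥26.0 — dominates Opt1.
Opt8: mass 764≤1255, torque 32.7≥26.0 — dominates Opt1.
Others (Opt3, Opt4, Opt5, Opt6, Opt9) are each worse than Opt1 on at least one objective.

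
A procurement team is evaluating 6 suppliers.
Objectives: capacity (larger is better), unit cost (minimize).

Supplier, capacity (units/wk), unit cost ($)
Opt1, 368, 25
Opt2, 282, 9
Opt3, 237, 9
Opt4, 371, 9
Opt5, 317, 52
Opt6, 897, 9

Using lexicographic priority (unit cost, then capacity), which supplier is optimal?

Opt6

First minimize unit cost: best is 9, kept {Opt2, Opt3, Opt4, Opt6}.
Then maximize capacity: best is 897, kept {Opt6}.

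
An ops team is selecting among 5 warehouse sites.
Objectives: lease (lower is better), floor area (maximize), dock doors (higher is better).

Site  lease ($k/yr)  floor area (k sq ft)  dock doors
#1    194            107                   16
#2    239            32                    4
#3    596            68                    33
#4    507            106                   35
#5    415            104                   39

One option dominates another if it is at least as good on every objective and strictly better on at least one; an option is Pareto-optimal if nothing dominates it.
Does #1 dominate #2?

#1 vs #2: lease 194≤239, floor area 107≥32, dock doors 16≥4 — #1 is at least as good on every objective with at least one strict improvement.

Yes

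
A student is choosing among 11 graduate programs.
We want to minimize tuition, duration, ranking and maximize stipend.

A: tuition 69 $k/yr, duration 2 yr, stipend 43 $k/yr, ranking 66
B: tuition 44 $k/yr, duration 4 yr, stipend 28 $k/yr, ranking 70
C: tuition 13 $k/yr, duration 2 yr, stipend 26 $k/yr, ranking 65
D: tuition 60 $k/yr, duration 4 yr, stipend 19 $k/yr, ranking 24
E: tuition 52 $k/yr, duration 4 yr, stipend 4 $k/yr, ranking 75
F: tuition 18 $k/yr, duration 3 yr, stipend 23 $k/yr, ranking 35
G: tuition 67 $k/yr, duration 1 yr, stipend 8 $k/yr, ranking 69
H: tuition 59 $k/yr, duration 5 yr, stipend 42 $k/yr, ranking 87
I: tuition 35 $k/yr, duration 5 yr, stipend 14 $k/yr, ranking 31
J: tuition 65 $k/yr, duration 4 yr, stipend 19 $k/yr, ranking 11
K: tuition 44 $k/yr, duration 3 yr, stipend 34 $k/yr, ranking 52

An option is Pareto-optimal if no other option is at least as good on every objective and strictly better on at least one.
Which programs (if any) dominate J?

A: worse on tuition (69 vs 65).
B: worse on ranking (70 vs 11).
C: worse on ranking (65 vs 11).
D: worse on ranking (24 vs 11).
E: worse on stipend (4 vs 19).
F: worse on ranking (35 vs 11).
G: worse on tuition (67 vs 65).
H: worse on duration (5 vs 4).
I: worse on duration (5 vs 4).
K: worse on ranking (52 vs 11).
No option dominates J.

none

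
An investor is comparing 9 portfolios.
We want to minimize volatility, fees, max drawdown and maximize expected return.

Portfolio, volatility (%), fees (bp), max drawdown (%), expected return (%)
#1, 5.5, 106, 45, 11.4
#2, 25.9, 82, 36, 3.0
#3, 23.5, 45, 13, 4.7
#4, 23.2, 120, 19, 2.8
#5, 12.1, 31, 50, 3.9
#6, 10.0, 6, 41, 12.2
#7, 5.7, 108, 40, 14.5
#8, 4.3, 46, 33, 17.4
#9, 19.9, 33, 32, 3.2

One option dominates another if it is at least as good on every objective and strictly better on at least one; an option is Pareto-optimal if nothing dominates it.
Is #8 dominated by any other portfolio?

#1: worse on volatility (5.5 vs 4.3).
#2: worse on volatility (25.9 vs 4.3).
#3: worse on volatility (23.5 vs 4.3).
#4: worse on volatility (23.2 vs 4.3).
#5: worse on volatility (12.1 vs 4.3).
#6: worse on volatility (10.0 vs 4.3).
#7: worse on volatility (5.7 vs 4.3).
#9: worse on volatility (19.9 vs 4.3).
No option is at least as good as #8 on every objective and strictly better on one.

No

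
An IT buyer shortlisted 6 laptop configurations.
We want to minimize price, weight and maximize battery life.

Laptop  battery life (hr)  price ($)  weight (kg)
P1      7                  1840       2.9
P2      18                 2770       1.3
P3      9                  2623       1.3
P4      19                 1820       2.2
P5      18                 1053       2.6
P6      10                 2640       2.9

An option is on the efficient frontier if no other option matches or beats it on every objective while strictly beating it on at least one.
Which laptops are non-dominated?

P1: dominated by P4 (battery life 19≥7, price 1820≤1840, weight 2.2≤2.9).
P2: not dominated.
P3: not dominated.
P4: not dominated (best battery life).
P5: not dominated (best price).
P6: dominated by P4 (battery life 19≥10, price 1820≤2640, weight 2.2≤2.9).

P2, P3, P4, P5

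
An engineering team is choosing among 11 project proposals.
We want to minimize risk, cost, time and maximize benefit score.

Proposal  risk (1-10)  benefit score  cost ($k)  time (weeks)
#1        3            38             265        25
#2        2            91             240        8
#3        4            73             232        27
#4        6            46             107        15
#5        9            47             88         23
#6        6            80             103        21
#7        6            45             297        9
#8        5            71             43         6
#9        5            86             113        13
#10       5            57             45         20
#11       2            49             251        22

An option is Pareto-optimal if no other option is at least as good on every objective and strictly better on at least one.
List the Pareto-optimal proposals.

#2, #3, #6, #8, #9

#1: dominated by #2 (risk 2≤3, benefit score 91≥38, cost 240≤265, time 8≤25).
#2: not dominated (best benefit score).
#3: not dominated.
#4: dominated by #8 (risk 5≤6, benefit score 71≥46, cost 43≤107, time 6≤15).
#5: dominated by #8 (risk 5≤9, benefit score 71≥47, cost 43≤88, time 6≤23).
#6: not dominated.
#7: dominated by #2 (risk 2≤6, benefit score 91≥45, cost 240≤297, time 8≤9).
#8: not dominated (best cost).
#9: not dominated.
#10: dominated by #8 (risk 5≤5, benefit score 71≥57, cost 43≤45, time 6≤20).
#11: dominated by #2 (risk 2≤2, benefit score 91≥49, cost 240≤251, time 8≤22).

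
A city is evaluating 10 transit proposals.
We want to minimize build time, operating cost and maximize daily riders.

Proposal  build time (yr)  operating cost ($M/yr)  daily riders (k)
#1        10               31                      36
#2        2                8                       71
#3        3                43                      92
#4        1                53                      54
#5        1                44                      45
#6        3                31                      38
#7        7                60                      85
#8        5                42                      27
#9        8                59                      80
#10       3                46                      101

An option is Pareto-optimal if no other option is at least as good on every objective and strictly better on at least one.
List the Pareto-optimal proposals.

#1: dominated by #2 (build time 2≤10, operating cost 8≤31, daily riders 71≥36).
#2: not dominated (best operating cost).
#3: not dominated.
#4: not dominated.
#5: not dominated.
#6: dominated by #2 (build time 2≤3, operating cost 8≤31, daily riders 71≥38).
#7: dominated by #3 (build time 3≤7, operating cost 43≤60, daily riders 92≥85).
#8: dominated by #2 (build time 2≤5, operating cost 8≤42, daily riders 71≥27).
#9: dominated by #3 (build time 3≤8, operating cost 43≤59, daily riders 92≥80).
#10: not dominated (best daily riders).

#2, #3, #4, #5, #10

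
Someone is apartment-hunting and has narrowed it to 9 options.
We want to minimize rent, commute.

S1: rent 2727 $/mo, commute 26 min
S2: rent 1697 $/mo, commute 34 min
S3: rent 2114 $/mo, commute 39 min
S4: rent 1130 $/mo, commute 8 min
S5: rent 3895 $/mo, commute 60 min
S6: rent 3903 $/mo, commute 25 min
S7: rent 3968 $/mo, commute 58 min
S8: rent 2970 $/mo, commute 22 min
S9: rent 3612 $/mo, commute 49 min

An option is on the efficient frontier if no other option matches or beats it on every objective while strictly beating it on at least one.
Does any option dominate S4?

S1: worse on rent (2727 vs 1130).
S2: worse on rent (1697 vs 1130).
S3: worse on rent (2114 vs 1130).
S5: worse on rent (3895 vs 1130).
S6: worse on rent (3903 vs 1130).
S7: worse on rent (3968 vs 1130).
S8: worse on rent (2970 vs 1130).
S9: worse on rent (3612 vs 1130).
No option is at least as good as S4 on every objective and strictly better on one.

No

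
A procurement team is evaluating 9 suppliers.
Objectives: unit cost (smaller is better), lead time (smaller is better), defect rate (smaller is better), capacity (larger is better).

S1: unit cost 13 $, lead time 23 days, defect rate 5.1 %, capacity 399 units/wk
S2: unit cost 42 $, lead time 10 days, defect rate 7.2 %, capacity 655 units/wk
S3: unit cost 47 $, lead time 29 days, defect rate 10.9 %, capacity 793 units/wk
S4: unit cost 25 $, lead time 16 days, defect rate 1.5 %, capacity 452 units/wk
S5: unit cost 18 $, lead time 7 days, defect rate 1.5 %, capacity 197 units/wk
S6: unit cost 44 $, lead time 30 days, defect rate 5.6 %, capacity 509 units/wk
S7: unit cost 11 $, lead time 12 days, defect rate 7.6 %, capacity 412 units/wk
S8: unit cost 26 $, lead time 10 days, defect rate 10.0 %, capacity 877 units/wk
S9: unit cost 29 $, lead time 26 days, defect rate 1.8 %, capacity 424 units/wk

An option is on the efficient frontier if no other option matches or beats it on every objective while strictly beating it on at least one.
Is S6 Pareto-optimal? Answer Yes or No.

Yes

S1: worse on capacity (399 vs 509).
S2: worse on defect rate (7.2 vs 5.6).
S3: worse on unit cost (47 vs 44).
S4: worse on capacity (452 vs 509).
S5: worse on capacity (197 vs 509).
S7: worse on defect rate (7.6 vs 5.6).
S8: worse on defect rate (10.0 vs 5.6).
S9: worse on capacity (424 vs 509).
No option is at least as good as S6 on every objective and strictly better on one.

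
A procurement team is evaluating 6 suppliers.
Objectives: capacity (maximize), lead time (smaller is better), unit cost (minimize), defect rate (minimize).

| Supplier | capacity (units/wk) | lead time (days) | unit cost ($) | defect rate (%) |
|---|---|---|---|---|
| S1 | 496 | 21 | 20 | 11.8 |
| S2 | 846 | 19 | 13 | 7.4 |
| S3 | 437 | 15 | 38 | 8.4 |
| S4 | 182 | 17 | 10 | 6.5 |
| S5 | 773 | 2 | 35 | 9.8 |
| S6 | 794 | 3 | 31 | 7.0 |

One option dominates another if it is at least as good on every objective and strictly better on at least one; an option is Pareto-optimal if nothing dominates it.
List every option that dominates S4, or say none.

S1: worse on lead time (21 vs 17).
S2: worse on lead time (19 vs 17).
S3: worse on unit cost (38 vs 10).
S5: worse on unit cost (35 vs 10).
S6: worse on unit cost (31 vs 10).
No option dominates S4.

none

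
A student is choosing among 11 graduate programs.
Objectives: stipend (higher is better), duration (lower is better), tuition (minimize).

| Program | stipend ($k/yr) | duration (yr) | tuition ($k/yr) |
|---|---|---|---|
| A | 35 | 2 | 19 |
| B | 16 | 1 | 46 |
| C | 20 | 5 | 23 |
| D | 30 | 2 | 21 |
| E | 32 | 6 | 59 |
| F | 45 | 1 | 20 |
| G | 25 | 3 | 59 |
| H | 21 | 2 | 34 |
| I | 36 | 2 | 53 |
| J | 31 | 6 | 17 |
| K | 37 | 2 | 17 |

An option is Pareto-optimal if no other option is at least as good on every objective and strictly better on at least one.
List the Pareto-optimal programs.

A: dominated by K (stipend 37≥35, duration 2≤2, tuition 17≤19).
B: dominated by F (stipend 45≥16, duration 1≤1, tuition 20≤46).
C: dominated by A (stipend 35≥20, duration 2≤5, tuition 19≤23).
D: dominated by A (stipend 35≥30, duration 2≤2, tuition 19≤21).
E: dominated by A (stipend 35≥32, duration 2≤6, tuition 19≤59).
F: not dominated (best stipend).
G: dominated by A (stipend 35≥25, duration 2≤3, tuition 19≤59).
H: dominated by A (stipend 35≥21, duration 2≤2, tuition 19≤34).
I: dominated by F (stipend 45≥36, duration 1≤2, tuition 20≤53).
J: dominated by K (stipend 37≥31, duration 2≤6, tuition 17≤17).
K: not dominated.

F, K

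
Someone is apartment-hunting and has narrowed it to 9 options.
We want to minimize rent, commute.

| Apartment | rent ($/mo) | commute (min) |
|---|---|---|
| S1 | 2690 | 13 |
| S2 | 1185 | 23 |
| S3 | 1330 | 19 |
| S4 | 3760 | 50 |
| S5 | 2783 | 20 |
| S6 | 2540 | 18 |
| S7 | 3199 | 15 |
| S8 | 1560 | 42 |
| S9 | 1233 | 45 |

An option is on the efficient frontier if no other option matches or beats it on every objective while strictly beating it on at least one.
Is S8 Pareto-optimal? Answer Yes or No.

No

S2 vs S8: rent 1185≤1560, commute 23≤42 — S2 is at least as good on every objective and strictly better on at least one, so S2 dominates S8.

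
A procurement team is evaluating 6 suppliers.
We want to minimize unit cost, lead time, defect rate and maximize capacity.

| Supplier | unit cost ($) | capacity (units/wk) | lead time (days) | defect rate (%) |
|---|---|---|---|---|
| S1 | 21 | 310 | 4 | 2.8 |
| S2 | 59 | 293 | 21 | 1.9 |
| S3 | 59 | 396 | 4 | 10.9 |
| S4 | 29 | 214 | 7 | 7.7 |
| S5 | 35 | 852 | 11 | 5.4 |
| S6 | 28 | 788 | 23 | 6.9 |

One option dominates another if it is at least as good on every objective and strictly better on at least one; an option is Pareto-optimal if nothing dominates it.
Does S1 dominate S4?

S1 vs S4: unit cost 21≤29, capacity 310≥214, lead time 4≤7, defect rate 2.8≤7.7 — S1 is at least as good on every objective with at least one strict improvement.

Yes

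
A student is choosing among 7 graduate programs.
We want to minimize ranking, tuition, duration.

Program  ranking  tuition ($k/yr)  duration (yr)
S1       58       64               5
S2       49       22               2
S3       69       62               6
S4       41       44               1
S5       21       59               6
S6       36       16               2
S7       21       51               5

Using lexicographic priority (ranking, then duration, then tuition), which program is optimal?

First minimize ranking: best is 21, kept {S5, S7}.
Then minimize duration: best is 5, kept {S7}.

S7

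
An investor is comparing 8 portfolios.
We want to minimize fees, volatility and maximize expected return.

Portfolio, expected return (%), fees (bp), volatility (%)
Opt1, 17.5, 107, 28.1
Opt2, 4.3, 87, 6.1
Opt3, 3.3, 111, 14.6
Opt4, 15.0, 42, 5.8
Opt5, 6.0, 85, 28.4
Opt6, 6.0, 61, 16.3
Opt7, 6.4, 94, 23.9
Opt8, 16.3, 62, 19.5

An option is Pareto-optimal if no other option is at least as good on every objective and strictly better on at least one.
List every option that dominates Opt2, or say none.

Opt4: expected return 15.0≥4.3, fees 42≤87, volatility 5.8≤6.1 — dominates Opt2.
Others (Opt1, Opt3, Opt5, Opt6, Opt7, Opt8) are each worse than Opt2 on at least one objective.

Opt4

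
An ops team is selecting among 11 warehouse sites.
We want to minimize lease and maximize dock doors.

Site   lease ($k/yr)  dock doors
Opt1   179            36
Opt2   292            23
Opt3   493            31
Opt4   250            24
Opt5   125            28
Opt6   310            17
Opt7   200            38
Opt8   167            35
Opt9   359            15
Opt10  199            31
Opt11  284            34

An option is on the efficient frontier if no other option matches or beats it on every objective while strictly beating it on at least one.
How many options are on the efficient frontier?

Opt1: not dominated.
Opt2: dominated by Opt1 (lease 179≤292, dock doors 36≥23).
Opt3: dominated by Opt1 (lease 179≤493, dock doors 36≥31).
Opt4: dominated by Opt1 (lease 179≤250, dock doors 36≥24).
Opt5: not dominated (best lease).
Opt6: dominated by Opt1 (lease 179≤310, dock doors 36≥17).
Opt7: not dominated (best dock doors).
Opt8: not dominated.
Opt9: dominated by Opt1 (lease 179≤359, dock doors 36≥15).
Opt10: dominated by Opt1 (lease 179≤199, dock doors 36≥31).
Opt11: dominated by Opt1 (lease 179≤284, dock doors 36≥34).
Pareto-optimal: Opt1, Opt5, Opt7, Opt8 → 4.

4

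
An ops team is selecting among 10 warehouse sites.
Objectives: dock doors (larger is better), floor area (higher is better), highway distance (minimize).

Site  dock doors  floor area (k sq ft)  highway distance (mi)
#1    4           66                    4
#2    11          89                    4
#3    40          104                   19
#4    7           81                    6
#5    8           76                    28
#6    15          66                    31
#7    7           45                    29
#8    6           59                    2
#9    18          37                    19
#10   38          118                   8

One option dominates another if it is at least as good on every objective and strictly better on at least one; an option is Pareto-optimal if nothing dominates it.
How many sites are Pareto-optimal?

4

#1: dominated by #2 (dock doors 11≥4, floor area 89≥66, highway distance 4≤4).
#2: not dominated.
#3: not dominated (best dock doors).
#4: dominated by #2 (dock doors 11≥7, floor area 89≥81, highway distance 4≤6).
#5: dominated by #2 (dock doors 11≥8, floor area 89≥76, highway distance 4≤28).
#6: dominated by #3 (dock doors 40≥15, floor area 104≥66, highway distance 19≤31).
#7: dominated by #2 (dock doors 11≥7, floor area 89≥45, highway distance 4≤29).
#8: not dominated (best highway distance).
#9: dominated by #3 (dock doors 40≥18, floor area 104≥37, highway distance 19≤19).
#10: not dominated (best floor area).
Pareto-optimal: #2, #3, #8, #10 → 4.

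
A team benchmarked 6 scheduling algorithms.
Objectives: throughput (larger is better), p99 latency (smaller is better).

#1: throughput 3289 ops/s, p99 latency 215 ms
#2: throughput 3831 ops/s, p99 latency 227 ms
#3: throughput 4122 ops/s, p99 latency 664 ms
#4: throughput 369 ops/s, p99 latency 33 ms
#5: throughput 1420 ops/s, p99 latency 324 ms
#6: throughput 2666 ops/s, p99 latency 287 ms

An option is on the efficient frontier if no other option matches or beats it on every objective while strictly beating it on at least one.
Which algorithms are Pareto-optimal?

#1, #2, #3, #4

#1: not dominated.
#2: not dominated.
#3: not dominated (best throughput).
#4: not dominated (best p99 latency).
#5: dominated by #1 (throughput 3289≥1420, p99 latency 215≤324).
#6: dominated by #1 (throughput 3289≥2666, p99 latency 215≤287).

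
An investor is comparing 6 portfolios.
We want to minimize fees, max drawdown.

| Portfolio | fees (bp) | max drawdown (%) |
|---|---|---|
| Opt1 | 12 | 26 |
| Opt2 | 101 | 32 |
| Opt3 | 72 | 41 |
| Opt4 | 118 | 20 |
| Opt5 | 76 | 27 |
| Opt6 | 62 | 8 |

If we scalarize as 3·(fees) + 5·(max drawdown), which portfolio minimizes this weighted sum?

Opt1: 3·12 + 5·26 = 166
Opt2: 3·101 + 5·32 = 463
Opt3: 3·72 + 5·41 = 421
Opt4: 3·118 + 5·20 = 454
Opt5: 3·76 + 5·27 = 363
Opt6: 3·62 + 5·8 = 226
Lowest: Opt1 at 166.

Opt1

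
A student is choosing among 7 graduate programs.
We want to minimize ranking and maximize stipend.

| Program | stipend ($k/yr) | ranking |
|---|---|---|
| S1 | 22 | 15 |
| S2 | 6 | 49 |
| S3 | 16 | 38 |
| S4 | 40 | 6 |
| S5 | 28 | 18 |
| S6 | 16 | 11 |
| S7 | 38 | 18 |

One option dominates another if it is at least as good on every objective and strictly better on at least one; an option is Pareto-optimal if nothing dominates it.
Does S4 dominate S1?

Yes

S4 vs S1: stipend 40≥22, ranking 6≤15 — S4 is at least as good on every objective with at least one strict improvement.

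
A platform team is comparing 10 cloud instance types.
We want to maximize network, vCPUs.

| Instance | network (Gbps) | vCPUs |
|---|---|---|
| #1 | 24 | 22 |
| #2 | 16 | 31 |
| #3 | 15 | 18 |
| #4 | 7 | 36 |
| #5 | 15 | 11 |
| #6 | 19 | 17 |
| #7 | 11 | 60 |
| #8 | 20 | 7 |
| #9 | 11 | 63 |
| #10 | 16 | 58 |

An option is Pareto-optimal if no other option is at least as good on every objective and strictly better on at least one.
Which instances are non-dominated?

#1, #9, #10

#1: not dominated (best network).
#2: dominated by #10 (network 16≥16, vCPUs 58≥31).
#3: dominated by #1 (network 24≥15, vCPUs 22≥18).
#4: dominated by #7 (network 11≥7, vCPUs 60≥36).
#5: dominated by #1 (network 24≥15, vCPUs 22≥11).
#6: dominated by #1 (network 24≥19, vCPUs 22≥17).
#7: dominated by #9 (network 11≥11, vCPUs 63≥60).
#8: dominated by #1 (network 24≥20, vCPUs 22≥7).
#9: not dominated (best vCPUs).
#10: not dominated.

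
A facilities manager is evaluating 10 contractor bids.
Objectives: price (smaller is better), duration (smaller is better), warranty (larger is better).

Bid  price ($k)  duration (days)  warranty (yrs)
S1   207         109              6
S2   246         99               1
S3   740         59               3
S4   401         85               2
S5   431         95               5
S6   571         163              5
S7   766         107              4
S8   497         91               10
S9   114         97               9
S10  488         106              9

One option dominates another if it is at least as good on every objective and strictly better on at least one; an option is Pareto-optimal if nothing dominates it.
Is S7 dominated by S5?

Yes

S5 vs S7: price 431≤766, duration 95≤107, warranty 5≥4 — S5 is at least as good on every objective with at least one strict improvement.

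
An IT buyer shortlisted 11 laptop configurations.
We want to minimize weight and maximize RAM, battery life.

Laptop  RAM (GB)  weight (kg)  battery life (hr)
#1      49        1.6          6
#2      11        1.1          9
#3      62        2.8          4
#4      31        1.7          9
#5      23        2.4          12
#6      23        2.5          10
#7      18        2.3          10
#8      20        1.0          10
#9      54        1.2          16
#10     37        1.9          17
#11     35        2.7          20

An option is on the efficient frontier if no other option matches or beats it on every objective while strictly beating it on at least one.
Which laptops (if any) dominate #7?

#8, #9, #10

#8: RAM 20≥18, weight 1.0≤2.3, battery life 10≥10 — dominates #7.
#9: RAM 54≥18, weight 1.2≤2.3, battery life 16≥10 — dominates #7.
#10: RAM 37≥18, weight 1.9≤2.3, battery life 17≥10 — dominates #7.
Others (#1, #2, #3, #4, #5, #6, #11) are each worse than #7 on at least one objective.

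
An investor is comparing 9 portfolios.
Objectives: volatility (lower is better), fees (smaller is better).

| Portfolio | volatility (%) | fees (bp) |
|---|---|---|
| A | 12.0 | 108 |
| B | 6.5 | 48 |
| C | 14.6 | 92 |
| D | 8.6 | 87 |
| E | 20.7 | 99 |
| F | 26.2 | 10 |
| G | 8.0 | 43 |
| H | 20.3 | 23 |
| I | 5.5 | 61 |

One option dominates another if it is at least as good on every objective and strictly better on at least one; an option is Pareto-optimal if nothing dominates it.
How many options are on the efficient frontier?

5

A: dominated by B (volatility 6.5≤12.0, fees 48≤108).
B: not dominated.
C: dominated by B (volatility 6.5≤14.6, fees 48≤92).
D: dominated by B (volatility 6.5≤8.6, fees 48≤87).
E: dominated by B (volatility 6.5≤20.7, fees 48≤99).
F: not dominated (best fees).
G: not dominated.
H: not dominated.
I: not dominated (best volatility).
Pareto-optimal: B, F, G, H, I → 5.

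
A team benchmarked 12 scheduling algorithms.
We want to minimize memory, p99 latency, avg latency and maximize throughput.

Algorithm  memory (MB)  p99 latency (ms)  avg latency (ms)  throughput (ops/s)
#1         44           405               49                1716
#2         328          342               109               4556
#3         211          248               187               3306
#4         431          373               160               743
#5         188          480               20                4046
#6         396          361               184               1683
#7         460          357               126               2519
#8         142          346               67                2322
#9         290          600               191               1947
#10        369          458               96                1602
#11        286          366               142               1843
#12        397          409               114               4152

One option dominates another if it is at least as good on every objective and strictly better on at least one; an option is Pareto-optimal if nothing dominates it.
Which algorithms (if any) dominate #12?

#2

#2: memory 328≤397, p99 latency 342≤409, avg latency 109≤114, throughput 4556≥4152 — dominates #12.
Others (#1, #3, #4, #5, #6, #7, #8, #9, #10, #11) are each worse than #12 on at least one objective.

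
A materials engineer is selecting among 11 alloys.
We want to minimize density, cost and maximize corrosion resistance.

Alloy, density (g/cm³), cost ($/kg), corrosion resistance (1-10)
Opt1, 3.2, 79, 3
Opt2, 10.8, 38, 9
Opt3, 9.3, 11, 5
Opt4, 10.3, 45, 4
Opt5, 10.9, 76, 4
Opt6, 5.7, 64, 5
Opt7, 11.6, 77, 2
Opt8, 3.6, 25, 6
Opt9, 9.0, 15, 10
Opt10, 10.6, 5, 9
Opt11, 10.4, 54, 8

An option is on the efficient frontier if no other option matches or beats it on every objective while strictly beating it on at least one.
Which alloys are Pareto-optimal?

Opt1, Opt3, Opt8, Opt9, Opt10

Opt1: not dominated (best density).
Opt2: dominated by Opt9 (density 9.0≤10.8, cost 15≤38, corrosion resistance 10≥9).
Opt3: not dominated.
Opt4: dominated by Opt3 (density 9.3≤10.3, cost 11≤45, corrosion resistance 5≥4).
Opt5: dominated by Opt2 (density 10.8≤10.9, cost 38≤76, corrosion resistance 9≥4).
Opt6: dominated by Opt8 (density 3.6≤5.7, cost 25≤64, corrosion resistance 6≥5).
Opt7: dominated by Opt2 (density 10.8≤11.6, cost 38≤77, corrosion resistance 9≥2).
Opt8: not dominated.
Opt9: not dominated (best corrosion resistance).
Opt10: not dominated (best cost).
Opt11: dominated by Opt9 (density 9.0≤10.4, cost 15≤54, corrosion resistance 10≥8).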